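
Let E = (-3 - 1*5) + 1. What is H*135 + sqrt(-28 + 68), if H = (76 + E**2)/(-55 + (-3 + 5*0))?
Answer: -16875/58 + 2*sqrt(10) ≈ -284.62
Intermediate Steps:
E = -7 (E = (-3 - 5) + 1 = -8 + 1 = -7)
H = -125/58 (H = (76 + (-7)**2)/(-55 + (-3 + 5*0)) = (76 + 49)/(-55 + (-3 + 0)) = 125/(-55 - 3) = 125/(-58) = 125*(-1/58) = -125/58 ≈ -2.1552)
H*135 + sqrt(-28 + 68) = -125/58*135 + sqrt(-28 + 68) = -16875/58 + sqrt(40) = -16875/58 + 2*sqrt(10)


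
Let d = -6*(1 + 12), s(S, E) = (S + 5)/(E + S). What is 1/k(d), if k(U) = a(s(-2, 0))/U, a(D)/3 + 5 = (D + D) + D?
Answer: 52/19 ≈ 2.7368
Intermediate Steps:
s(S, E) = (5 + S)/(E + S)
d = -78 (d = -6*13 = -78)
a(D) = -15 + 9*D (a(D) = -15 + 3*((D + D) + D) = -15 + 3*(2*D + D) = -15 + 3*(3*D) = -15 + 9*D)
k(U) = -57/(2*U) (k(U) = (-15 + 9*((5 - 2)/(0 - 2)))/U = (-15 + 9*(3/(-2)))/U = (-15 + 9*(-½*3))/U = (-15 + 9*(-3/2))/U = (-15 - 27/2)/U = -57/(2*U))
1/k(d) = 1/(-57/2/(-78)) = 1/(-57/2*(-1/78)) = 1/(19/52) = 52/19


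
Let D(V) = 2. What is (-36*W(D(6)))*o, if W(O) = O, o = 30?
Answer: -2160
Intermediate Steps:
(-36*W(D(6)))*o = -36*2*30 = -72*30 = -2160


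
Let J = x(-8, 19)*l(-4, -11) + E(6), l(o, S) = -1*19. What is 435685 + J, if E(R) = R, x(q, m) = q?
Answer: 435843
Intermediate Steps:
l(o, S) = -19
J = 158 (J = -8*(-19) + 6 = 152 + 6 = 158)
435685 + J = 435685 + 158 = 435843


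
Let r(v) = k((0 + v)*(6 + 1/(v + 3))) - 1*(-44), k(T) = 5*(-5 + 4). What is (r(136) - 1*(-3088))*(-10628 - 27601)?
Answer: -119542083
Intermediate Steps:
k(T) = -5 (k(T) = 5*(-1) = -5)
r(v) = 39 (r(v) = -5 - 1*(-44) = -5 + 44 = 39)
(r(136) - 1*(-3088))*(-10628 - 27601) = (39 - 1*(-3088))*(-10628 - 27601) = (39 + 3088)*(-38229) = 3127*(-38229) = -119542083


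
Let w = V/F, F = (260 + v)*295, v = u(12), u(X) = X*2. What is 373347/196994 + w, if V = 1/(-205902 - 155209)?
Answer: 5647597589678633/2979916376991260 ≈ 1.8952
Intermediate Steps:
u(X) = 2*X
v = 24 (v = 2*12 = 24)
V = -1/361111 (V = 1/(-361111) = -1/361111 ≈ -2.7692e-6)
F = 83780 (F = (260 + 24)*295 = 284*295 = 83780)
w = -1/30253879580 (w = -1/361111/83780 = -1/361111*1/83780 = -1/30253879580 ≈ -3.3054e-11)
373347/196994 + w = 373347/196994 - 1/30253879580 = 5647597589678633/2979916376991260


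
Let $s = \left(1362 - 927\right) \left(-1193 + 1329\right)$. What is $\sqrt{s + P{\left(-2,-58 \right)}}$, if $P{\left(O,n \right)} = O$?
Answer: $\sqrt{59158} \approx 243.22$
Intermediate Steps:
$s = 59160$ ($s = 435 \cdot 136 = 59160$)
$\sqrt{s + P{\left(-2,-58 \right)}} = \sqrt{59160 - 2} = \sqrt{59158}$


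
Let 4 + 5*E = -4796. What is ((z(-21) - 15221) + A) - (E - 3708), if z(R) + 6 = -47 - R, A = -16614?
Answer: -27199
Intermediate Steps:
z(R) = -53 - R (z(R) = -6 + (-47 - R) = -53 - R)
E = -960 (E = -⅘ + (⅕)*(-4796) = -⅘ - 4796/5 = -960)
((z(-21) - 15221) + A) - (E - 3708) = (((-53 - 1*(-21)) - 15221) - 16614) - (-960 - 3708) = (((-53 + 21) - 15221) - 16614) - 1*(-4668) = ((-32 - 15221) - 16614) + 4668 = (-15253 - 16614) + 4668 = -31867 + 4668 = -27199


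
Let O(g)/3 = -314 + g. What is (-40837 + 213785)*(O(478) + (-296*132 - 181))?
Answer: -6703637428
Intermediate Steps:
O(g) = -942 + 3*g (O(g) = 3*(-314 + g) = -942 + 3*g)
(-40837 + 213785)*(O(478) + (-296*132 - 181)) = (-40837 + 213785)*((-942 + 3*478) + (-296*132 - 181)) = 172948*((-942 + 1434) + (-39072 - 181)) = 172948*(492 - 39253) = 172948*(-38761) = -6703637428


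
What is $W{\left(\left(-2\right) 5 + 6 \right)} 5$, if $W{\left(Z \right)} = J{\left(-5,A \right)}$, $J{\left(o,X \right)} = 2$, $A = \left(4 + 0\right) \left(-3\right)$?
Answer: $10$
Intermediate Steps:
$A = -12$ ($A = 4 \left(-3\right) = -12$)
$W{\left(Z \right)} = 2$
$W{\left(\left(-2\right) 5 + 6 \right)} 5 = 2 \cdot 5 = 10$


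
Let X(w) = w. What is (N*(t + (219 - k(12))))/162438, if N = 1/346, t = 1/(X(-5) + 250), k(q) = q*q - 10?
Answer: 3471/2294978210 ≈ 1.5124e-6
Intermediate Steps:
k(q) = -10 + q² (k(q) = q² - 10 = -10 + q²)
t = 1/245 (t = 1/(-5 + 250) = 1/245 ≈ 0.0040816)
N = 1/346 ≈ 0.0028902
(N*(t + (219 - k(12))))/162438 = ((1/245 + (219 - (-10 + 12²)))/346)/162438 = ((1/245 + (219 - (-10 + 144)))/346)*(1/162438) = ((1/245 + (219 - 1*134))/346)*(1/162438) = ((1/245 + (219 - 134))/346)*(1/162438) = ((1/245 + 85)/346)*(1/162438) = ((1/346)*(20826/245))*(1/162438) = (10413/42385)*(1/162438) = 3471/2294978210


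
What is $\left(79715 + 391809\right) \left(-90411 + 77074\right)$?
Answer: $-6288715588$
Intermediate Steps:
$\left(79715 + 391809\right) \left(-90411 + 77074\right) = 471524 \left(-13337\right) = -6288715588$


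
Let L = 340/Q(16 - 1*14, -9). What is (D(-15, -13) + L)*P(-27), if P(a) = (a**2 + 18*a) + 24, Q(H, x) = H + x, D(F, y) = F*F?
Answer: 329745/7 ≈ 47106.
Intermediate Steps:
D(F, y) = F**2
P(a) = 24 + a**2 + 18*a
L = -340/7 (L = 340/((16 - 1*14) - 9) = 340/((16 - 14) - 9) = 340/(2 - 9) = 340/(-7) = 340*(-1/7) = -340/7 ≈ -48.571)
(D(-15, -13) + L)*P(-27) = ((-15)**2 - 340/7)*(24 + (-27)**2 + 18*(-27)) = (225 - 340/7)*(24 + 729 - 486) = (1235/7)*267 = 329745/7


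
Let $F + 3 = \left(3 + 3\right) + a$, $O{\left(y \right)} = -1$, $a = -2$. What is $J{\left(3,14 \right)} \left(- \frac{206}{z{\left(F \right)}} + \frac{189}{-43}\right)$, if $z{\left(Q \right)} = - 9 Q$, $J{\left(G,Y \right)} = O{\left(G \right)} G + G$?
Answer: $0$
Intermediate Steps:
$J{\left(G,Y \right)} = 0$ ($J{\left(G,Y \right)} = - G + G = 0$)
$F = 1$ ($F = -3 + \left(\left(3 + 3\right) - 2\right) = -3 + \left(6 - 2\right) = -3 + 4 = 1$)
$J{\left(3,14 \right)} \left(- \frac{206}{z{\left(F \right)}} + \frac{189}{-43}\right) = 0 \left(- \frac{206}{\left(-9\right) 1} + \frac{189}{-43}\right) = 0 \left(- \frac{206}{-9} + 189 \left(- \frac{1}{43}\right)\right) = 0 \left(\left(-206\right) \left(- \frac{1}{9}\right) - \frac{189}{43}\right) = 0 \left(\frac{206}{9} - \frac{189}{43}\right) = 0 \cdot \frac{7157}{387} = 0$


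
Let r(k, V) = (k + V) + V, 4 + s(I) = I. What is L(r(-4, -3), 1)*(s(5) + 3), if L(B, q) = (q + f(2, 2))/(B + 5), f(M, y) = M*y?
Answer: -4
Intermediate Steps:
s(I) = -4 + I
r(k, V) = k + 2*V (r(k, V) = (V + k) + V = k + 2*V)
L(B, q) = (4 + q)/(5 + B) (L(B, q) = (q + 2*2)/(B + 5) = (q + 4)/(5 + B) = (4 + q)/(5 + B))
L(r(-4, -3), 1)*(s(5) + 3) = ((4 + 1)/(5 + (-4 + 2*(-3))))*((-4 + 5) + 3) = (5/(5 + (-4 - 6)))*(1 + 3) = (5/(5 - 10))*4 = (5/(-5))*4 = -⅕*5*4 = -1*4 = -4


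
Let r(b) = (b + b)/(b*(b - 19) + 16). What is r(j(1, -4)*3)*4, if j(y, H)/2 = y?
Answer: -24/31 ≈ -0.77419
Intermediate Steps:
j(y, H) = 2*y
r(b) = 2*b/(16 + b*(-19 + b)) (r(b) = (2*b)/(b*(-19 + b) + 16) = (2*b)/(16 + b*(-19 + b)) = 2*b/(16 + b*(-19 + b)))
r(j(1, -4)*3)*4 = (2*((2*1)*3)/(16 + ((2*1)*3)**2 - 19*2*1*3))*4 = (2*(2*3)/(16 + (2*3)**2 - 38*3))*4 = (2*6/(16 + 6**2 - 19*6))*4 = (2*6/(16 + 36 - 114))*4 = (2*6/(-62))*4 = (2*6*(-1/62))*4 = -6/31*4 = -24/31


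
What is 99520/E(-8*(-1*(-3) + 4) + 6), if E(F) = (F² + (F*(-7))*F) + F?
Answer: -9952/1505 ≈ -6.6126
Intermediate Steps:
E(F) = F - 6*F² (E(F) = (F² + (-7*F)*F) + F = (F² - 7*F²) + F = -6*F² + F = F - 6*F²)
99520/E(-8*(-1*(-3) + 4) + 6) = 99520/(((-8*(-1*(-3) + 4) + 6)*(1 - 6*(-8*(-1*(-3) + 4) + 6)))) = 99520/(((-8*(3 + 4) + 6)*(1 - 6*(-8*(3 + 4) + 6)))) = 99520/(((-8*7 + 6)*(1 - 6*(-8*7 + 6)))) = 99520/(((-56 + 6)*(1 - 6*(-56 + 6)))) = 99520/((-50*(1 - 6*(-50)))) = 99520/((-50*(1 + 300))) = 99520/((-50*301)) = 99520/(-15050) = 99520*(-1/15050) = -9952/1505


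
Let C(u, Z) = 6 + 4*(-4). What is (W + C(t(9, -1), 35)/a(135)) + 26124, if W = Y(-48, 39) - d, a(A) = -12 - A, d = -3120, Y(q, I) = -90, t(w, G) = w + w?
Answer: 4285648/147 ≈ 29154.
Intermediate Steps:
t(w, G) = 2*w
C(u, Z) = -10 (C(u, Z) = 6 - 16 = -10)
W = 3030 (W = -90 - 1*(-3120) = -90 + 3120 = 3030)
(W + C(t(9, -1), 35)/a(135)) + 26124 = (3030 - 10/(-12 - 1*135)) + 26124 = (3030 - 10/(-12 - 135)) + 26124 = (3030 - 10/(-147)) + 26124 = (3030 - 10*(-1/147)) + 26124 = (3030 + 10/147) + 26124 = 445420/147 + 26124 = 4285648/147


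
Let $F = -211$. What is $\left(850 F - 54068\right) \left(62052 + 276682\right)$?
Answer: $-79066612812$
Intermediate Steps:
$\left(850 F - 54068\right) \left(62052 + 276682\right) = \left(850 \left(-211\right) - 54068\right) \left(62052 + 276682\right) = \left(-179350 - 54068\right) 338734 = \left(-233418\right) 338734 = -79066612812$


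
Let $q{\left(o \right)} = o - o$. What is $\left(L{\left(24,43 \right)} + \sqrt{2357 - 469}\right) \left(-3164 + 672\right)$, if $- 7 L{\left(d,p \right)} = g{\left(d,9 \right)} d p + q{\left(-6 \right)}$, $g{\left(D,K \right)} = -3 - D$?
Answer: $-9919584 - 9968 \sqrt{118} \approx -1.0028 \cdot 10^{7}$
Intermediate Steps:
$q{\left(o \right)} = 0$
$L{\left(d,p \right)} = - \frac{d p \left(-3 - d\right)}{7}$ ($L{\left(d,p \right)} = - \frac{\left(-3 - d\right) d p + 0}{7} = - \frac{d \left(-3 - d\right) p + 0}{7} = - \frac{d p \left(-3 - d\right) + 0}{7} = - \frac{d p \left(-3 - d\right)}{7}$)
$\left(L{\left(24,43 \right)} + \sqrt{2357 - 469}\right) \left(-3164 + 672\right) = \left(\frac{1}{7} \cdot 24 \cdot 43 \left(3 + 24\right) + \sqrt{2357 - 469}\right) \left(-3164 + 672\right) = \left(\frac{1}{7} \cdot 24 \cdot 43 \cdot 27 + \sqrt{1888}\right) \left(-2492\right) = \left(\frac{27864}{7} + 4 \sqrt{118}\right) \left(-2492\right) = -9919584 - 9968 \sqrt{118}$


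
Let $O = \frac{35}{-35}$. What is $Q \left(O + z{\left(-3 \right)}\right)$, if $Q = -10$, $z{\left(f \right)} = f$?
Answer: $40$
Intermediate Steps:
$O = -1$ ($O = 35 \left(- \frac{1}{35}\right) = -1$)
$Q \left(O + z{\left(-3 \right)}\right) = - 10 \left(-1 - 3\right) = \left(-10\right) \left(-4\right) = 40$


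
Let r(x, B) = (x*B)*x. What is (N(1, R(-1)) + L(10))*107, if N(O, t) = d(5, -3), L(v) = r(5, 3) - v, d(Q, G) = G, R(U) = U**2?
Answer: 6634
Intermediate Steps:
r(x, B) = B*x**2 (r(x, B) = (B*x)*x = B*x**2)
L(v) = 75 - v (L(v) = 3*5**2 - v = 3*25 - v = 75 - v)
N(O, t) = -3
(N(1, R(-1)) + L(10))*107 = (-3 + (75 - 1*10))*107 = (-3 + (75 - 10))*107 = (-3 + 65)*107 = 62*107 = 6634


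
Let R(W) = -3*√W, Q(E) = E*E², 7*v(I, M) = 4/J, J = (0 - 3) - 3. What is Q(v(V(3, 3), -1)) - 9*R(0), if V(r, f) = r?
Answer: -8/9261 ≈ -0.00086384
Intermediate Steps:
J = -6 (J = -3 - 3 = -6)
v(I, M) = -2/21 (v(I, M) = (4/(-6))/7 = (4*(-⅙))/7 = (⅐)*(-⅔) = -2/21)
Q(E) = E³
Q(v(V(3, 3), -1)) - 9*R(0) = (-2/21)³ - (-27)*√0 = -8/9261 - (-27)*0 = -8/9261 - 9*0 = -8/9261 + 0 = -8/9261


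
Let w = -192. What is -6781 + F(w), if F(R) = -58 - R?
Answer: -6647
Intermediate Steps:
-6781 + F(w) = -6781 + (-58 - 1*(-192)) = -6781 + (-58 + 192) = -6781 + 134 = -6647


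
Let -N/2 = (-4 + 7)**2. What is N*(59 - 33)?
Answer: -468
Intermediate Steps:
N = -18 (N = -2*(-4 + 7)**2 = -2*3**2 = -2*9 = -18)
N*(59 - 33) = -18*(59 - 33) = -18*26 = -468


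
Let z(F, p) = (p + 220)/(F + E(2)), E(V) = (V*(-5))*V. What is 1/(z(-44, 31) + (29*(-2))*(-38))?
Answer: 64/140805 ≈ 0.00045453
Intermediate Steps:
E(V) = -5*V² (E(V) = (-5*V)*V = -5*V²)
z(F, p) = (220 + p)/(-20 + F) (z(F, p) = (p + 220)/(F - 5*2²) = (220 + p)/(F - 5*4) = (220 + p)/(F - 20) = (220 + p)/(-20 + F))
1/(z(-44, 31) + (29*(-2))*(-38)) = 1/((220 + 31)/(-20 - 44) + (29*(-2))*(-38)) = 1/(251/(-64) - 58*(-38)) = 1/(-1/64*251 + 2204) = 1/(-251/64 + 2204) = 1/(140805/64) = 64/140805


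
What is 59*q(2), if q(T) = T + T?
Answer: 236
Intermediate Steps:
q(T) = 2*T
59*q(2) = 59*(2*2) = 59*4 = 236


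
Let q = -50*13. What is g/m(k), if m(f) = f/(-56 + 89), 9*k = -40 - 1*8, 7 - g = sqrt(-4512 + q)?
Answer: -693/16 + 99*I*sqrt(5162)/16 ≈ -43.313 + 444.55*I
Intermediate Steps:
q = -650
g = 7 - I*sqrt(5162) (g = 7 - sqrt(-4512 - 650) = 7 - sqrt(-5162) = 7 - I*sqrt(5162) ≈ 7.0 - 71.847*I)
k = -16/3 (k = (-40 - 1*8)/9 = (-40 - 8)/9 = (1/9)*(-48) = -16/3 ≈ -5.3333)
m(f) = f/33
g/m(k) = (7 - I*sqrt(5162))/(((1/33)*(-16/3))) = (7 - I*sqrt(5162))/(-16/99) = (7 - I*sqrt(5162))*(-99/16) = -693/16 + 99*I*sqrt(5162)/16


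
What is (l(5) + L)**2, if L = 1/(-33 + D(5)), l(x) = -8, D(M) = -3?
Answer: 83521/1296 ≈ 64.445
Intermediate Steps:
L = -1/36 (L = 1/(-33 - 3) = 1/(-36) = -1/36 ≈ -0.027778)
(l(5) + L)**2 = (-8 - 1/36)**2 = (-289/36)**2 = 83521/1296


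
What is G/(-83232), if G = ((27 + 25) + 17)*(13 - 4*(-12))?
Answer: -1403/27744 ≈ -0.050569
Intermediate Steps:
G = 4209 (G = (52 + 17)*(13 + 48) = 69*61 = 4209)
G/(-83232) = 4209/(-83232) = 4209*(-1/83232) = -1403/27744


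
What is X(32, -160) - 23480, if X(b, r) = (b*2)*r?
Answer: -33720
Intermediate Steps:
X(b, r) = 2*b*r (X(b, r) = (2*b)*r = 2*b*r)
X(32, -160) - 23480 = 2*32*(-160) - 23480 = -10240 - 23480 = -33720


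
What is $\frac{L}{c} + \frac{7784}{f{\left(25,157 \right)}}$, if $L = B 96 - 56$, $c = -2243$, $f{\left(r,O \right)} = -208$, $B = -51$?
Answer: $- \frac{2053687}{58318} \approx -35.215$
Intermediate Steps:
$L = -4952$ ($L = \left(-51\right) 96 - 56 = -4896 - 56 = -4952$)
$\frac{L}{c} + \frac{7784}{f{\left(25,157 \right)}} = - \frac{4952}{-2243} + \frac{7784}{-208} = \left(-4952\right) \left(- \frac{1}{2243}\right) + 7784 \left(- \frac{1}{208}\right) = \frac{4952}{2243} - \frac{973}{26} = - \frac{2053687}{58318}$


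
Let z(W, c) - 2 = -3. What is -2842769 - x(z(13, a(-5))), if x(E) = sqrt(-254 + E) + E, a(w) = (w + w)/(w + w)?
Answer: -2842768 - I*sqrt(255) ≈ -2.8428e+6 - 15.969*I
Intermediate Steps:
a(w) = 1 (a(w) = (2*w)/((2*w)) = (2*w)*(1/(2*w)) = 1)
z(W, c) = -1 (z(W, c) = 2 - 3 = -1)
x(E) = E + sqrt(-254 + E)
-2842769 - x(z(13, a(-5))) = -2842769 - (-1 + sqrt(-254 - 1)) = -2842769 - (-1 + sqrt(-255)) = -2842769 - (-1 + I*sqrt(255)) = -2842769 + (1 - I*sqrt(255)) = -2842768 - I*sqrt(255)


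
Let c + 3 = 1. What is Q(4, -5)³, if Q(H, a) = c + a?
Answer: -343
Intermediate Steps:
c = -2 (c = -3 + 1 = -2)
Q(H, a) = -2 + a
Q(4, -5)³ = (-2 - 5)³ = (-7)³ = -343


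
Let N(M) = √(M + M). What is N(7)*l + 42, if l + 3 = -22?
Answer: 42 - 25*√14 ≈ -51.541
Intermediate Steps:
l = -25 (l = -3 - 22 = -25)
N(M) = √2*√M (N(M) = √(2*M) = √2*√M)
N(7)*l + 42 = (√2*√7)*(-25) + 42 = √14*(-25) + 42 = -25*√14 + 42 = 42 - 25*√14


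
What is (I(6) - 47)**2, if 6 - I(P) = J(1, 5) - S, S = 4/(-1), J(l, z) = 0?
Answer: 2025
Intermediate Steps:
S = -4 (S = 4*(-1) = -4)
I(P) = 2 (I(P) = 6 - (0 - 1*(-4)) = 6 - (0 + 4) = 6 - 1*4 = 6 - 4 = 2)
(I(6) - 47)**2 = (2 - 47)**2 = (-45)**2 = 2025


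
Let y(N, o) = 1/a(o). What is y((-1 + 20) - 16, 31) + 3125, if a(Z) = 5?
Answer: 15626/5 ≈ 3125.2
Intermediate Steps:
y(N, o) = ⅕ (y(N, o) = 1/5 = ⅕)
y((-1 + 20) - 16, 31) + 3125 = ⅕ + 3125 = 15626/5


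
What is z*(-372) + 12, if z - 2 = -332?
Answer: 122772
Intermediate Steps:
z = -330 (z = 2 - 332 = -330)
z*(-372) + 12 = -330*(-372) + 12 = 122760 + 12 = 122772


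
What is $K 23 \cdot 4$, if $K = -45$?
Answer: $-4140$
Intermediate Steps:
$K 23 \cdot 4 = \left(-45\right) 23 \cdot 4 = \left(-1035\right) 4 = -4140$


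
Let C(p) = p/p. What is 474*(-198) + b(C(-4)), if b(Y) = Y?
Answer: -93851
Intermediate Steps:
C(p) = 1
474*(-198) + b(C(-4)) = 474*(-198) + 1 = -93852 + 1 = -93851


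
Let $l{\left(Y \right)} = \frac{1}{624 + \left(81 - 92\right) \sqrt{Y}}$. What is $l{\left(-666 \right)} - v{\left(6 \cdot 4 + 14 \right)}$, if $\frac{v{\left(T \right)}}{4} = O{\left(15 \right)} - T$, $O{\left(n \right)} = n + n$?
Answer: $\frac{2506568}{78327} + \frac{11 i \sqrt{74}}{156654} \approx 32.001 + 0.00060404 i$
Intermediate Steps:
$O{\left(n \right)} = 2 n$
$v{\left(T \right)} = 120 - 4 T$ ($v{\left(T \right)} = 4 \left(2 \cdot 15 - T\right) = 4 \left(30 - T\right) = 120 - 4 T$)
$l{\left(Y \right)} = \frac{1}{624 - 11 \sqrt{Y}}$ ($l{\left(Y \right)} = \frac{1}{624 + \left(81 - 92\right) \sqrt{Y}} = \frac{1}{624 - 11 \sqrt{Y}}$)
$l{\left(-666 \right)} - v{\left(6 \cdot 4 + 14 \right)} = - \frac{1}{-624 + 11 \sqrt{-666}} - \left(120 - 4 \left(6 \cdot 4 + 14\right)\right) = - \frac{1}{-624 + 11 \cdot 3 i \sqrt{74}} - \left(120 - 4 \left(24 + 14\right)\right) = - \frac{1}{-624 + 33 i \sqrt{74}} - \left(120 - 152\right) = - \frac{1}{-624 + 33 i \sqrt{74}} - -32 = - \frac{1}{-624 + 33 i \sqrt{74}} + 32 = 32 - \frac{1}{-624 + 33 i \sqrt{74}}$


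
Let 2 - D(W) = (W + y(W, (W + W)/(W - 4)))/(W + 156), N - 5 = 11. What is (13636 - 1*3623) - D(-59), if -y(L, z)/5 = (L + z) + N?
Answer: 61186459/6111 ≈ 10013.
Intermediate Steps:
N = 16 (N = 5 + 11 = 16)
y(L, z) = -80 - 5*L - 5*z (y(L, z) = -5*((L + z) + 16) = -5*(16 + L + z) = -80 - 5*L - 5*z)
D(W) = 2 - (-80 - 4*W - 10*W/(-4 + W))/(156 + W) (D(W) = 2 - (W + (-80 - 5*W - 5*(W + W)/(W - 4)))/(W + 156) = 2 - (W + (-80 - 5*W - 5*2*W/(-4 + W)))/(156 + W) = 2 - (W + (-80 - 5*W - 10*W/(-4 + W)))/(156 + W) = 2 - (-80 - 4*W - 10*W/(-4 + W))/(156 + W))
(13636 - 1*3623) - D(-59) = (13636 - 1*3623) - 2*(-784 + 3*(-59)**2 + 189*(-59))/(-624 + (-59)**2 + 152*(-59)) = (13636 - 3623) - 2*(-784 + 3*3481 - 11151)/(-624 + 3481 - 8968) = 10013 - 2*(-784 + 10443 - 11151)/(-6111) = 10013 - 2*(-1)*(-1492)/6111 = 10013 - 1*2984/6111 = 10013 - 2984/6111 = 61186459/6111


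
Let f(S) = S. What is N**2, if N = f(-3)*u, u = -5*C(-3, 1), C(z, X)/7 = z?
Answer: 99225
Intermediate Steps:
C(z, X) = 7*z
u = 105 (u = -35*(-3) = -5*(-21) = 105)
N = -315 (N = -3*105 = -315)
N**2 = (-315)**2 = 99225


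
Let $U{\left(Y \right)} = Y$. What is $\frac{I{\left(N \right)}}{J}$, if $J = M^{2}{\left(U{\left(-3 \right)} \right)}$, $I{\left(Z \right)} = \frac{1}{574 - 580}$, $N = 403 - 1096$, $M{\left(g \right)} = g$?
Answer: $- \frac{1}{54} \approx -0.018519$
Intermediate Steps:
$N = -693$
$I{\left(Z \right)} = - \frac{1}{6}$ ($I{\left(Z \right)} = \frac{1}{-6} = - \frac{1}{6}$)
$J = 9$ ($J = \left(-3\right)^{2} = 9$)
$\frac{I{\left(N \right)}}{J} = - \frac{1}{6 \cdot 9} = \left(- \frac{1}{6}\right) \frac{1}{9} = - \frac{1}{54}$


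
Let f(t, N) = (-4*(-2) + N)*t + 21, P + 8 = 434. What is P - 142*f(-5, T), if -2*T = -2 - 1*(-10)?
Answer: 284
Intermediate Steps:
T = -4 (T = -(-2 - 1*(-10))/2 = -(-2 + 10)/2 = -½*8 = -4)
P = 426 (P = -8 + 434 = 426)
f(t, N) = 21 + t*(8 + N) (f(t, N) = (8 + N)*t + 21 = t*(8 + N) + 21 = 21 + t*(8 + N))
P - 142*f(-5, T) = 426 - 142*(21 + 8*(-5) - 4*(-5)) = 426 - 142*(21 - 40 + 20) = 426 - 142*1 = 426 - 142 = 284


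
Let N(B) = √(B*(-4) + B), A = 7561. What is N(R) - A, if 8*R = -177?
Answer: -7561 + 3*√118/4 ≈ -7552.9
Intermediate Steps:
R = -177/8 (R = (⅛)*(-177) = -177/8 ≈ -22.125)
N(B) = √3*√(-B) (N(B) = √(-4*B + B) = √(-3*B) = √3*√(-B))
N(R) - A = √3*√(-1*(-177/8)) - 1*7561 = √3*√(177/8) - 7561 = √3*(√354/4) - 7561 = 3*√118/4 - 7561 = -7561 + 3*√118/4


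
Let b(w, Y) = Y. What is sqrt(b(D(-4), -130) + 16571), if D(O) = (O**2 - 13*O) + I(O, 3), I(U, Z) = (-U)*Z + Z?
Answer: sqrt(16441) ≈ 128.22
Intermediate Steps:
I(U, Z) = Z - U*Z (I(U, Z) = -U*Z + Z = Z - U*Z)
D(O) = 3 + O**2 - 16*O (D(O) = (O**2 - 13*O) + 3*(1 - O) = (O**2 - 13*O) + (3 - 3*O) = 3 + O**2 - 16*O)
sqrt(b(D(-4), -130) + 16571) = sqrt(-130 + 16571) = sqrt(16441)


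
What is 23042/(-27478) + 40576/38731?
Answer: 919453/4397729 ≈ 0.20907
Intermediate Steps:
23042/(-27478) + 40576/38731 = 23042*(-1/27478) + 40576*(1/38731) = -11521/13739 + 40576/38731 = 919453/4397729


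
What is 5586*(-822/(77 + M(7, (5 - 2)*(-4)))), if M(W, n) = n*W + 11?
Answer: -1147923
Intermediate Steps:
M(W, n) = 11 + W*n (M(W, n) = W*n + 11 = 11 + W*n)
5586*(-822/(77 + M(7, (5 - 2)*(-4)))) = 5586*(-822/(77 + (11 + 7*((5 - 2)*(-4))))) = 5586*(-822/(77 + (11 + 7*(3*(-4))))) = 5586*(-822/(77 + (11 + 7*(-12)))) = 5586*(-822/(77 + (11 - 84))) = 5586*(-822/(77 - 73)) = 5586*(-822/4) = 5586*(-822*¼) = 5586*(-411/2) = -1147923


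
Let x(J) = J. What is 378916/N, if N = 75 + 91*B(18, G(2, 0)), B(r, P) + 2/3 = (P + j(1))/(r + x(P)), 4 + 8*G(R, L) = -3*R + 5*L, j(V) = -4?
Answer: -19040529/713 ≈ -26705.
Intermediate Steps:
G(R, L) = -½ - 3*R/8 + 5*L/8 (G(R, L) = -½ + (-3*R + 5*L)/8 = -½ + (-3*R/8 + 5*L/8) = -½ - 3*R/8 + 5*L/8)
B(r, P) = -⅔ + (-4 + P)/(P + r) (B(r, P) = -⅔ + (P - 4)/(r + P) = -⅔ + (-4 + P)/(P + r))
N = -2852/201 (N = 75 + 91*((-12 + (-½ - 3/8*2 + (5/8)*0) - 2*18)/(3*((-½ - 3/8*2 + (5/8)*0) + 18))) = 75 + 91*((-12 + (-½ - ¾ + 0) - 36)/(3*((-½ - ¾ + 0) + 18))) = 75 + 91*((-12 - 5/4 - 36)/(3*(-5/4 + 18))) = 75 + 91*((⅓)*(-197/4)/(67/4)) = 75 + 91*((⅓)*(4/67)*(-197/4)) = 75 + 91*(-197/201) = 75 - 17927/201 = -2852/201 ≈ -14.189)
378916/N = 378916/(-2852/201) = 378916*(-201/2852) = -19040529/713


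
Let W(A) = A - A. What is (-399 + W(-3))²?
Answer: 159201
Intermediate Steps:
W(A) = 0
(-399 + W(-3))² = (-399 + 0)² = (-399)² = 159201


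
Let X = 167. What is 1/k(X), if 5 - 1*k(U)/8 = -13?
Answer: 1/144 ≈ 0.0069444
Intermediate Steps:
k(U) = 144 (k(U) = 40 - 8*(-13) = 40 + 104 = 144)
1/k(X) = 1/144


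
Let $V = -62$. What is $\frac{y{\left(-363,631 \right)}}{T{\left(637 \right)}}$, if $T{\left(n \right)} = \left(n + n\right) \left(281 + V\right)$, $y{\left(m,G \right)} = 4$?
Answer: $\frac{2}{139503} \approx 1.4337 \cdot 10^{-5}$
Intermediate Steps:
$T{\left(n \right)} = 438 n$ ($T{\left(n \right)} = \left(n + n\right) \left(281 - 62\right) = 2 n 219 = 438 n$)
$\frac{y{\left(-363,631 \right)}}{T{\left(637 \right)}} = \frac{4}{438 \cdot 637} = \frac{4}{279006} = 4 \cdot \frac{1}{279006} = \frac{2}{139503}$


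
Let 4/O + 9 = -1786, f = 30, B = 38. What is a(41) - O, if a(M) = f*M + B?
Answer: 2276064/1795 ≈ 1268.0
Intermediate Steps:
O = -4/1795 (O = 4/(-9 - 1786) = 4/(-1795) = 4*(-1/1795) = -4/1795 ≈ -0.0022284)
a(M) = 38 + 30*M (a(M) = 30*M + 38 = 38 + 30*M)
a(41) - O = (38 + 30*41) - 1*(-4/1795) = (38 + 1230) + 4/1795 = 1268 + 4/1795 = 2276064/1795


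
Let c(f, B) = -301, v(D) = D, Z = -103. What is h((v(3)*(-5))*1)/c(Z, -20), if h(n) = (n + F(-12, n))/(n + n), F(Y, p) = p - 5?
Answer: -1/258 ≈ -0.0038760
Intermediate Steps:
F(Y, p) = -5 + p
h(n) = (-5 + 2*n)/(2*n) (h(n) = (n + (-5 + n))/(n + n) = (-5 + 2*n)/((2*n)) = (-5 + 2*n)*(1/(2*n)) = (-5 + 2*n)/(2*n))
h((v(3)*(-5))*1)/c(Z, -20) = ((-5/2 + (3*(-5))*1)/(((3*(-5))*1)))/(-301) = ((-5/2 - 15*1)/((-15*1)))*(-1/301) = ((-5/2 - 15)/(-15))*(-1/301) = -1/15*(-35/2)*(-1/301) = (7/6)*(-1/301) = -1/258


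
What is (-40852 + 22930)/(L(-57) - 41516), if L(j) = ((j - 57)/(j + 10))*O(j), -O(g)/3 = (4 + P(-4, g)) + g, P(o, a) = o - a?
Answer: 8961/20758 ≈ 0.43169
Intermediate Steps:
O(g) = 0 (O(g) = -3*((4 + (-4 - g)) + g) = -3*(-g + g) = -3*0 = 0)
L(j) = 0 (L(j) = ((j - 57)/(j + 10))*0 = ((-57 + j)/(10 + j))*0 = 0)
(-40852 + 22930)/(L(-57) - 41516) = (-40852 + 22930)/(0 - 41516) = -17922/(-41516) = -17922*(-1/41516) = 8961/20758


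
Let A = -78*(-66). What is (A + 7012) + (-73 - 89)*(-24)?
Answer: 16048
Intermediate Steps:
A = 5148
(A + 7012) + (-73 - 89)*(-24) = (5148 + 7012) + (-73 - 89)*(-24) = 12160 - 162*(-24) = 12160 + 3888 = 16048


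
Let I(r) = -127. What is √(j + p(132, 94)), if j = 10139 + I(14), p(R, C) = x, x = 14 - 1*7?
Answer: √10019 ≈ 100.09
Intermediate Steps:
x = 7 (x = 14 - 7 = 7)
p(R, C) = 7
j = 10012 (j = 10139 - 127 = 10012)
√(j + p(132, 94)) = √(10012 + 7) = √10019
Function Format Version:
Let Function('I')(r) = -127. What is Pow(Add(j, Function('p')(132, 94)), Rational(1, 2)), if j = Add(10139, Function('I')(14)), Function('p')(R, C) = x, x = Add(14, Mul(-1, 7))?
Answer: Pow(10019, Rational(1, 2)) ≈ 100.09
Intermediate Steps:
x = 7 (x = Add(14, -7) = 7)
Function('p')(R, C) = 7
j = 10012 (j = Add(10139, -127) = 10012)
Pow(Add(j, Function('p')(132, 94)), Rational(1, 2)) = Pow(Add(10012, 7), Rational(1, 2)) = Pow(10019, Rational(1, 2))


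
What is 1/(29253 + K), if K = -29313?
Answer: -1/60 ≈ -0.016667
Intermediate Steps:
1/(29253 + K) = 1/(29253 - 29313) = 1/(-60) = -1/60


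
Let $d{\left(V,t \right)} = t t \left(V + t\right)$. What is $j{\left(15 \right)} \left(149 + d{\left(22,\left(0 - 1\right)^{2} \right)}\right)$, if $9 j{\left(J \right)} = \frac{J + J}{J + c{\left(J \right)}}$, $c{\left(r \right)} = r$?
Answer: $\frac{172}{9} \approx 19.111$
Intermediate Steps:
$d{\left(V,t \right)} = t^{2} \left(V + t\right)$
$j{\left(J \right)} = \frac{1}{9}$ ($j{\left(J \right)} = \frac{\left(J + J\right) \frac{1}{J + J}}{9} = \frac{2 J \frac{1}{2 J}}{9} = \frac{1}{9} \cdot 1 = \frac{1}{9}$)
$j{\left(15 \right)} \left(149 + d{\left(22,\left(0 - 1\right)^{2} \right)}\right) = \frac{149 + \left(\left(0 - 1\right)^{2}\right)^{2} \left(22 + \left(0 - 1\right)^{2}\right)}{9} = \frac{149 + \left(\left(-1\right)^{2}\right)^{2} \left(22 + \left(-1\right)^{2}\right)}{9} = \frac{149 + 1^{2} \left(22 + 1\right)}{9} = \frac{149 + 1 \cdot 23}{9} = \frac{149 + 23}{9} = \frac{1}{9} \cdot 172 = \frac{172}{9}$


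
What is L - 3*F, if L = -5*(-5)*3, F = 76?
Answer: -153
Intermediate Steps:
L = 75 (L = 25*3 = 75)
L - 3*F = 75 - 3*76 = 75 - 228 = -153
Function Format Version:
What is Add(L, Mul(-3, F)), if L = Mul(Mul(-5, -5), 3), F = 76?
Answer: -153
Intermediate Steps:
L = 75 (L = Mul(25, 3) = 75)
Add(L, Mul(-3, F)) = Add(75, Mul(-3, 76)) = Add(75, -228) = -153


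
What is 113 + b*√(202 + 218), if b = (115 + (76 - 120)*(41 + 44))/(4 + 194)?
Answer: 113 - 3625*√105/99 ≈ -262.20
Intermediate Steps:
b = -3625/198 (b = (115 - 44*85)/198 = (115 - 3740)*(1/198) = -3625*1/198 = -3625/198 ≈ -18.308)
113 + b*√(202 + 218) = 113 - 3625*√(202 + 218)/198 = 113 - 3625*√105/99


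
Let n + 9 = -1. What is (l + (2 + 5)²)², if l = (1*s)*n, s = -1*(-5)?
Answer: 1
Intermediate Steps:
n = -10 (n = -9 - 1 = -10)
s = 5
l = -50 (l = (1*5)*(-10) = 5*(-10) = -50)
(l + (2 + 5)²)² = (-50 + (2 + 5)²)² = (-50 + 7²)² = (-50 + 49)² = (-1)² = 1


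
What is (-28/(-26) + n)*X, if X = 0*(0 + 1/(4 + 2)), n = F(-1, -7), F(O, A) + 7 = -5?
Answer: 0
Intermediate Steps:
F(O, A) = -12 (F(O, A) = -7 - 5 = -12)
n = -12
X = 0 (X = 0*(0 + 1/6) = 0*(0 + ⅙) = 0*(⅙) = 0)
(-28/(-26) + n)*X = (-28/(-26) - 12)*0 = (-28*(-1/26) - 12)*0 = (14/13 - 12)*0 = -142/13*0 = 0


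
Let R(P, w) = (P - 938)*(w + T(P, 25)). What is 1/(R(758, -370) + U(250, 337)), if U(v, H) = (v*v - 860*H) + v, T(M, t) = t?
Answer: -1/164970 ≈ -6.0617e-6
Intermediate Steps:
U(v, H) = v + v**2 - 860*H (U(v, H) = (v**2 - 860*H) + v = v + v**2 - 860*H)
R(P, w) = (-938 + P)*(25 + w) (R(P, w) = (P - 938)*(w + 25) = (-938 + P)*(25 + w))
1/(R(758, -370) + U(250, 337)) = 1/((-23450 - 938*(-370) + 25*758 + 758*(-370)) + (250 + 250**2 - 860*337)) = 1/((-23450 + 347060 + 18950 - 280460) + (250 + 62500 - 289820)) = 1/(62100 - 227070) = 1/(-164970) = -1/164970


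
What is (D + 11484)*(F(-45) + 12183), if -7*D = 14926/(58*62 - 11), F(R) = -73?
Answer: 99708914684/717 ≈ 1.3906e+8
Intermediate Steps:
D = -14926/25095 (D = -14926/(7*(58*62 - 11)) = -14926/(7*(3596 - 11)) = -14926/(7*3585) = -⅐*14926/3585 = -14926/25095 ≈ -0.59478)
(D + 11484)*(F(-45) + 12183) = (-14926/25095 + 11484)*(-73 + 12183) = (288176054/25095)*12110 = 99708914684/717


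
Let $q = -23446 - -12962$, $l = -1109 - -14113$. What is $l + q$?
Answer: $2520$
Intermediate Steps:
$l = 13004$ ($l = -1109 + 14113 = 13004$)
$q = -10484$ ($q = -23446 + 12962 = -10484$)
$l + q = 13004 - 10484 = 2520$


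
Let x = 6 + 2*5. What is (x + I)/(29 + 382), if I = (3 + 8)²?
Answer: ⅓ ≈ 0.33333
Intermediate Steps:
I = 121 (I = 11² = 121)
x = 16 (x = 6 + 10 = 16)
(x + I)/(29 + 382) = (16 + 121)/(29 + 382) = 137/411 = 137*(1/411) = ⅓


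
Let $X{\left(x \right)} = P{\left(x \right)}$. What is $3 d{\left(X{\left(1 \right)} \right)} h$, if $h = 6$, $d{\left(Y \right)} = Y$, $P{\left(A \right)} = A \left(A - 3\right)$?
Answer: $-36$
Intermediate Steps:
$P{\left(A \right)} = A \left(-3 + A\right)$
$X{\left(x \right)} = x \left(-3 + x\right)$
$3 d{\left(X{\left(1 \right)} \right)} h = 3 \cdot 1 \left(-3 + 1\right) 6 = 3 \cdot 1 \left(-2\right) 6 = 3 \left(-2\right) 6 = \left(-6\right) 6 = -36$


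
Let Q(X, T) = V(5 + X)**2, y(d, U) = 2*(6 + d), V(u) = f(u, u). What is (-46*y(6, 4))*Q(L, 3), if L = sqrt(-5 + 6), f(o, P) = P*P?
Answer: -1430784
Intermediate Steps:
f(o, P) = P**2
L = 1 (L = sqrt(1) = 1)
V(u) = u**2
y(d, U) = 12 + 2*d
Q(X, T) = (5 + X)**4 (Q(X, T) = ((5 + X)**2)**2 = (5 + X)**4)
(-46*y(6, 4))*Q(L, 3) = (-46*(12 + 2*6))*(5 + 1)**4 = -46*(12 + 12)*6**4 = -46*24*1296 = -1104*1296 = -1430784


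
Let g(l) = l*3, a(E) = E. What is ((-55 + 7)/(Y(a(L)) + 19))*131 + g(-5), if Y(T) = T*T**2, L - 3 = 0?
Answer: -3489/23 ≈ -151.70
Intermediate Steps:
L = 3 (L = 3 + 0 = 3)
Y(T) = T**3
g(l) = 3*l
((-55 + 7)/(Y(a(L)) + 19))*131 + g(-5) = ((-55 + 7)/(3**3 + 19))*131 + 3*(-5) = -48/(27 + 19)*131 - 15 = -48/46*131 - 15 = -48*1/46*131 - 15 = -24/23*131 - 15 = -3144/23 - 15 = -3489/23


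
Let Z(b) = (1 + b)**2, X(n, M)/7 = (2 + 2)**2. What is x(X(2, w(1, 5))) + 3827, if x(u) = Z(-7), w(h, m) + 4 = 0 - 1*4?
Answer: 3863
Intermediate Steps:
w(h, m) = -8 (w(h, m) = -4 + (0 - 1*4) = -4 + (0 - 4) = -4 - 4 = -8)
X(n, M) = 112 (X(n, M) = 7*(2 + 2)**2 = 7*4**2 = 7*16 = 112)
x(u) = 36 (x(u) = (1 - 7)**2 = (-6)**2 = 36)
x(X(2, w(1, 5))) + 3827 = 36 + 3827 = 3863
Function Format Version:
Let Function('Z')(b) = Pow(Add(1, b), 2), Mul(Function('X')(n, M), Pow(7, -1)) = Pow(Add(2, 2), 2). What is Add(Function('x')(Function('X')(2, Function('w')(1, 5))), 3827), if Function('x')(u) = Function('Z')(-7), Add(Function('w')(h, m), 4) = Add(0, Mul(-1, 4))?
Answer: 3863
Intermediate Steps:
Function('w')(h, m) = -8 (Function('w')(h, m) = Add(-4, Add(0, Mul(-1, 4))) = Add(-4, Add(0, -4)) = Add(-4, -4) = -8)
Function('X')(n, M) = 112 (Function('X')(n, M) = Mul(7, Pow(Add(2, 2), 2)) = Mul(7, Pow(4, 2)) = Mul(7, 16) = 112)
Function('x')(u) = 36 (Function('x')(u) = Pow(Add(1, -7), 2) = Pow(-6, 2) = 36)
Add(Function('x')(Function('X')(2, Function('w')(1, 5))), 3827) = Add(36, 3827) = 3863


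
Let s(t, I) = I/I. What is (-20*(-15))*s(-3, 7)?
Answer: 300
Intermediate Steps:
s(t, I) = 1
(-20*(-15))*s(-3, 7) = -20*(-15)*1 = 300*1 = 300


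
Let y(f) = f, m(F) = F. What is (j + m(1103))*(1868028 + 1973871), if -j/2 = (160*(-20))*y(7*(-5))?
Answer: -856347761403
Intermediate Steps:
j = -224000 (j = -2*160*(-20)*7*(-5) = -(-6400)*(-35) = -2*112000 = -224000)
(j + m(1103))*(1868028 + 1973871) = (-224000 + 1103)*(1868028 + 1973871) = -222897*3841899 = -856347761403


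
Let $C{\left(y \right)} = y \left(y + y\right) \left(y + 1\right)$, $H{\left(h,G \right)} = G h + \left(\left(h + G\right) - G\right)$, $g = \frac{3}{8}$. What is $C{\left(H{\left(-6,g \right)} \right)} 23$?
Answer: $- \frac{726363}{32} \approx -22699.0$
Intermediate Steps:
$g = \frac{3}{8}$ ($g = 3 \cdot \frac{1}{8} = \frac{3}{8} \approx 0.375$)
$H{\left(h,G \right)} = h + G h$ ($H{\left(h,G \right)} = G h + \left(\left(G + h\right) - G\right) = G h + h = h + G h$)
$C{\left(y \right)} = 2 y^{2} \left(1 + y\right)$ ($C{\left(y \right)} = y 2 y \left(1 + y\right) = 2 y^{2} \left(1 + y\right)$)
$C{\left(H{\left(-6,g \right)} \right)} 23 = 2 \left(- 6 \left(1 + \frac{3}{8}\right)\right)^{2} \left(1 - 6 \left(1 + \frac{3}{8}\right)\right) 23 = 2 \left(\left(-6\right) \frac{11}{8}\right)^{2} \left(1 - \frac{33}{4}\right) 23 = 2 \left(- \frac{33}{4}\right)^{2} \left(1 - \frac{33}{4}\right) 23 = 2 \cdot \frac{1089}{16} \left(- \frac{29}{4}\right) 23 = \left(- \frac{31581}{32}\right) 23 = - \frac{726363}{32}$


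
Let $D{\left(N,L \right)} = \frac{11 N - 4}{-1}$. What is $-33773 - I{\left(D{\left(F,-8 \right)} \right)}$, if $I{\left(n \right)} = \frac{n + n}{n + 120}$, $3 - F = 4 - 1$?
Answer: $- \frac{1046965}{31} \approx -33773.0$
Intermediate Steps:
$F = 0$ ($F = 3 - \left(4 - 1\right) = 3 - 3 = 0$)
$D{\left(N,L \right)} = 4 - 11 N$ ($D{\left(N,L \right)} = \left(-4 + 11 N\right) \left(-1\right) = 4 - 11 N$)
$I{\left(n \right)} = \frac{2 n}{120 + n}$
$-33773 - I{\left(D{\left(F,-8 \right)} \right)} = -33773 - \frac{2 \left(4 - 0\right)}{120 + \left(4 - 0\right)} = -33773 - \frac{2 \left(4 + 0\right)}{120 + \left(4 + 0\right)} = -33773 - 2 \cdot 4 \frac{1}{120 + 4} = -33773 - 2 \cdot 4 \cdot \frac{1}{124} = -33773 - \frac{2}{31} = - \frac{1046965}{31}$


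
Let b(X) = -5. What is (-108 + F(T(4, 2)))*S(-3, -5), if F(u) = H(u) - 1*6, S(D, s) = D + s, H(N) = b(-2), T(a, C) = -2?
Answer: 952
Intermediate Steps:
H(N) = -5
F(u) = -11 (F(u) = -5 - 1*6 = -5 - 6 = -11)
(-108 + F(T(4, 2)))*S(-3, -5) = (-108 - 11)*(-3 - 5) = -119*(-8) = 952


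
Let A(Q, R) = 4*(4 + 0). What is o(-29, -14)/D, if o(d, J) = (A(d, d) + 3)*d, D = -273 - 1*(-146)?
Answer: 551/127 ≈ 4.3386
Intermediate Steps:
A(Q, R) = 16 (A(Q, R) = 4*4 = 16)
D = -127 (D = -273 + 146 = -127)
o(d, J) = 19*d (o(d, J) = (16 + 3)*d = 19*d)
o(-29, -14)/D = (19*(-29))/(-127) = -551*(-1/127) = 551/127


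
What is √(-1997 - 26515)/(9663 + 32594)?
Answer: 36*I*√22/42257 ≈ 0.0039959*I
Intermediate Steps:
√(-1997 - 26515)/(9663 + 32594) = √(-28512)/42257 = (36*I*√22)*(1/42257) = 36*I*√22/42257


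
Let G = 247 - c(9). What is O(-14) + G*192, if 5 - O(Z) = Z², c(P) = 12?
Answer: 44929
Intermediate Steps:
G = 235 (G = 247 - 1*12 = 247 - 12 = 235)
O(Z) = 5 - Z²
O(-14) + G*192 = (5 - 1*(-14)²) + 235*192 = (5 - 1*196) + 45120 = (5 - 196) + 45120 = -191 + 45120 = 44929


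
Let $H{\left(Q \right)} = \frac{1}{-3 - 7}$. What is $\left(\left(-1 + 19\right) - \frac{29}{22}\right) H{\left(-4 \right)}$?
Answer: $- \frac{367}{220} \approx -1.6682$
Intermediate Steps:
$H{\left(Q \right)} = - \frac{1}{10}$ ($H{\left(Q \right)} = \frac{1}{-10} = - \frac{1}{10}$)
$\left(\left(-1 + 19\right) - \frac{29}{22}\right) H{\left(-4 \right)} = \left(\left(-1 + 19\right) - \frac{29}{22}\right) \left(- \frac{1}{10}\right) = \left(18 - \frac{29}{22}\right) \left(- \frac{1}{10}\right) = \frac{367}{22} \left(- \frac{1}{10}\right) = - \frac{367}{220}$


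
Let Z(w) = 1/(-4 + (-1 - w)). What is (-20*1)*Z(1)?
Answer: 10/3 ≈ 3.3333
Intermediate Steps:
Z(w) = 1/(-5 - w)
(-20*1)*Z(1) = (-20*1)*(-1/(5 + 1)) = -(-20)/6 = -20*(-⅙) = 10/3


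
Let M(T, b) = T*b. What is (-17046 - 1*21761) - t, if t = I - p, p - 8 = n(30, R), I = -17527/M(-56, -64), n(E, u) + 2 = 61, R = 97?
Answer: -138826633/3584 ≈ -38735.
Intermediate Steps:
n(E, u) = 59 (n(E, u) = -2 + 61 = 59)
I = -17527/3584 (I = -17527/((-56*(-64))) = -17527/3584 ≈ -4.8903)
p = 67 (p = 8 + 59 = 67)
t = -257655/3584 (t = -17527/3584 - 1*67 = -17527/3584 - 67 = -257655/3584 ≈ -71.890)
(-17046 - 1*21761) - t = (-17046 - 1*21761) - 1*(-257655/3584) = (-17046 - 21761) + 257655/3584 = -38807 + 257655/3584 = -138826633/3584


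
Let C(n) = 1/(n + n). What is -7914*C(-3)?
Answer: 1319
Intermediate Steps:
C(n) = 1/(2*n)
-7914*C(-3) = -3957/(-3) = -3957*(-1)/3 = -7914*(-⅙) = 1319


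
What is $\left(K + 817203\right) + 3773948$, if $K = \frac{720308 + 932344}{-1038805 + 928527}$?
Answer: $\frac{253150648663}{55139} \approx 4.5911 \cdot 10^{6}$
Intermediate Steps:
$K = - \frac{826326}{55139}$ ($K = \frac{1652652}{-110278} = 1652652 \left(- \frac{1}{110278}\right) = - \frac{826326}{55139} \approx -14.986$)
$\left(K + 817203\right) + 3773948 = \left(- \frac{826326}{55139} + 817203\right) + 3773948 = \frac{45058929891}{55139} + 3773948 = \frac{253150648663}{55139}$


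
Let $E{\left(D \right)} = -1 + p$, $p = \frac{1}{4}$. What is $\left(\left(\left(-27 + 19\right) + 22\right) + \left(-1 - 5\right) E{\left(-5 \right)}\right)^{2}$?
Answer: $\frac{1369}{4} \approx 342.25$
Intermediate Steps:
$p = \frac{1}{4} \approx 0.25$
$E{\left(D \right)} = - \frac{3}{4}$ ($E{\left(D \right)} = -1 + \frac{1}{4} = - \frac{3}{4}$)
$\left(\left(\left(-27 + 19\right) + 22\right) + \left(-1 - 5\right) E{\left(-5 \right)}\right)^{2} = \left(\left(\left(-27 + 19\right) + 22\right) + \left(-1 - 5\right) \left(- \frac{3}{4}\right)\right)^{2} = \left(\left(-8 + 22\right) - - \frac{9}{2}\right)^{2} = \left(14 + \frac{9}{2}\right)^{2} = \left(\frac{37}{2}\right)^{2} = \frac{1369}{4}$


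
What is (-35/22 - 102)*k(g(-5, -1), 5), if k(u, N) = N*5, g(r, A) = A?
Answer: -56975/22 ≈ -2589.8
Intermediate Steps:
k(u, N) = 5*N
(-35/22 - 102)*k(g(-5, -1), 5) = (-35/22 - 102)*(5*5) = (-35*1/22 - 102)*25 = (-35/22 - 102)*25 = -2279/22*25 = -56975/22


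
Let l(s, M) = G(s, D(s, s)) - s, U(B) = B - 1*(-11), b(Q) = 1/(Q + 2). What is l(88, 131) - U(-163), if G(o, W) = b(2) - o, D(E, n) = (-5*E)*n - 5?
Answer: -95/4 ≈ -23.750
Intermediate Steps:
D(E, n) = -5 - 5*E*n (D(E, n) = -5*E*n - 5 = -5 - 5*E*n)
b(Q) = 1/(2 + Q)
G(o, W) = ¼ - o (G(o, W) = 1/(2 + 2) - o = 1/4 - o = ¼ - o)
U(B) = 11 + B (U(B) = B + 11 = 11 + B)
l(s, M) = ¼ - 2*s (l(s, M) = (¼ - s) - s = ¼ - 2*s)
l(88, 131) - U(-163) = (¼ - 2*88) - (11 - 163) = (¼ - 176) - 1*(-152) = -703/4 + 152 = -95/4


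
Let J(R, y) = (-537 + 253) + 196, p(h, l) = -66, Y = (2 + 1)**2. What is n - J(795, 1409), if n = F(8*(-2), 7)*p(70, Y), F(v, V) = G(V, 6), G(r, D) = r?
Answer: -374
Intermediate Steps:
Y = 9 (Y = 3**2 = 9)
F(v, V) = V
J(R, y) = -88 (J(R, y) = -284 + 196 = -88)
n = -462 (n = 7*(-66) = -462)
n - J(795, 1409) = -462 - 1*(-88) = -462 + 88 = -374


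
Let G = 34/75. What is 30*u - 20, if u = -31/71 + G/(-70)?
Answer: -413664/12425 ≈ -33.293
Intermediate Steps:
G = 34/75 (G = 34*(1/75) = 34/75 ≈ 0.45333)
u = -82582/186375 (u = -31/71 + (34/75)/(-70) = -31*1/71 + (34/75)*(-1/70) = -31/71 - 17/2625 = -82582/186375 ≈ -0.44310)
30*u - 20 = 30*(-82582/186375) - 20 = -165164/12425 - 20 = -413664/12425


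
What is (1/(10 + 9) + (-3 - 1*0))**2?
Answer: 3136/361 ≈ 8.6870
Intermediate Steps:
(1/(10 + 9) + (-3 - 1*0))**2 = (1/19 + (-3 + 0))**2 = (1/19 - 3)**2 = (-56/19)**2 = 3136/361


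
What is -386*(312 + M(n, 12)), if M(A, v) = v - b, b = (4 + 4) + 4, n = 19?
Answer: -120432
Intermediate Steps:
b = 12 (b = 8 + 4 = 12)
M(A, v) = -12 + v (M(A, v) = v - 1*12 = v - 12 = -12 + v)
-386*(312 + M(n, 12)) = -386*(312 + (-12 + 12)) = -386*(312 + 0) = -386*312 = -120432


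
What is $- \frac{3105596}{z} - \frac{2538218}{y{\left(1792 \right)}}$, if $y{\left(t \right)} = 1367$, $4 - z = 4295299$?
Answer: $- \frac{10898149734578}{5871668265} \approx -1856.1$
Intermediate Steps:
$z = -4295295$ ($z = 4 - 4295299 = -4295295$)
$- \frac{3105596}{z} - \frac{2538218}{y{\left(1792 \right)}} = - \frac{3105596}{-4295295} - \frac{2538218}{1367} = \left(-3105596\right) \left(- \frac{1}{4295295}\right) - \frac{2538218}{1367} = \frac{3105596}{4295295} - \frac{2538218}{1367} = - \frac{10898149734578}{5871668265}$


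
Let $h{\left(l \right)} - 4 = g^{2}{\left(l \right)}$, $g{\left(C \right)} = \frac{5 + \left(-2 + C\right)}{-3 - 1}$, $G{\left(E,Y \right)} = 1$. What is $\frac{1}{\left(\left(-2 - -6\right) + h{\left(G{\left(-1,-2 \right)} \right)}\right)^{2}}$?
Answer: $\frac{1}{81} \approx 0.012346$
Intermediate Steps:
$g{\left(C \right)} = - \frac{3}{4} - \frac{C}{4}$ ($g{\left(C \right)} = \frac{3 + C}{-4} = \left(3 + C\right) \left(- \frac{1}{4}\right) = - \frac{3}{4} - \frac{C}{4}$)
$h{\left(l \right)} = 4 + \left(- \frac{3}{4} - \frac{l}{4}\right)^{2}$
$\frac{1}{\left(\left(-2 - -6\right) + h{\left(G{\left(-1,-2 \right)} \right)}\right)^{2}} = \frac{1}{\left(\left(-2 - -6\right) + \left(4 + \frac{\left(3 + 1\right)^{2}}{16}\right)\right)^{2}} = \frac{1}{\left(\left(-2 + 6\right) + \left(4 + \frac{4^{2}}{16}\right)\right)^{2}} = \frac{1}{\left(4 + \left(4 + \frac{1}{16} \cdot 16\right)\right)^{2}} = \frac{1}{\left(4 + \left(4 + 1\right)\right)^{2}} = \frac{1}{\left(4 + 5\right)^{2}} = \frac{1}{9^{2}} = \frac{1}{81}$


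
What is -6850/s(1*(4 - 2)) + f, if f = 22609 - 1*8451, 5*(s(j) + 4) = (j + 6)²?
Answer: 294351/22 ≈ 13380.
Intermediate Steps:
s(j) = -4 + (6 + j)²/5 (s(j) = -4 + (j + 6)²/5 = -4 + (6 + j)²/5)
f = 14158 (f = 22609 - 8451 = 14158)
-6850/s(1*(4 - 2)) + f = -6850/(-4 + (6 + 1*(4 - 2))²/5) + 14158 = -6850/(-4 + (6 + 1*2)²/5) + 14158 = -6850/(-4 + (6 + 2)²/5) + 14158 = -6850/(-4 + (⅕)*8²) + 14158 = -6850/(-4 + (⅕)*64) + 14158 = -6850/(-4 + 64/5) + 14158 = -6850/44/5 + 14158 = -6850*5/44 + 14158 = -17125/22 + 14158 = 294351/22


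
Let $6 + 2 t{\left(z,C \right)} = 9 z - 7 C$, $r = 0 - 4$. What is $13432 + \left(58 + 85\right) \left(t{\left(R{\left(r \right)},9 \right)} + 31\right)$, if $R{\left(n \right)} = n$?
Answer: $\frac{20715}{2} \approx 10358.0$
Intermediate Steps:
$r = -4$ ($r = 0 - 4 = -4$)
$t{\left(z,C \right)} = -3 - \frac{7 C}{2} + \frac{9 z}{2}$ ($t{\left(z,C \right)} = -3 + \frac{9 z - 7 C}{2} = -3 + \frac{- 7 C + 9 z}{2} = -3 - \left(- \frac{9 z}{2} + \frac{7 C}{2}\right) = -3 - \frac{7 C}{2} + \frac{9 z}{2}$)
$13432 + \left(58 + 85\right) \left(t{\left(R{\left(r \right)},9 \right)} + 31\right) = 13432 + \left(58 + 85\right) \left(\left(-3 - \frac{63}{2} + \frac{9}{2} \left(-4\right)\right) + 31\right) = 13432 + 143 \left(\left(-3 - \frac{63}{2} - 18\right) + 31\right) = 13432 + 143 \left(- \frac{105}{2} + 31\right) = 13432 + 143 \left(- \frac{43}{2}\right) = 13432 - \frac{6149}{2} = \frac{20715}{2}$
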